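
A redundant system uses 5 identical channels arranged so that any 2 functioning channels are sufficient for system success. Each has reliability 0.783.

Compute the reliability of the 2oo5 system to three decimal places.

0.991

R = Σ_{i=2}^{5} C(5,i) p^i (1−p)^{5−i} with p = 0.783
C(5,2)·0.783^2·0.217^3 = 0.06265
C(5,3)·0.783^3·0.217^2 = 0.22605
C(5,4)·0.783^4·0.217^1 = 0.40783
C(5,5)·0.783^5·0.217^0 = 0.29431
Sum = 0.991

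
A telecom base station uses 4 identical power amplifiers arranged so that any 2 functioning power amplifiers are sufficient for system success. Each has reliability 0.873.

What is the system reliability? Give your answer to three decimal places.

0.993

R = Σ_{i=2}^{4} C(4,i) p^i (1−p)^{4−i} with p = 0.873
C(4,2)·0.873^2·0.127^2 = 0.07375
C(4,3)·0.873^3·0.127^1 = 0.33799
C(4,4)·0.873^4·0.127^0 = 0.58084
Sum = 0.993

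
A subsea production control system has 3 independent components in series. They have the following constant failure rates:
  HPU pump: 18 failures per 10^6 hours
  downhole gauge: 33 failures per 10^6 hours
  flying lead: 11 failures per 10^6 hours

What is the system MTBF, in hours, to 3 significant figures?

Series of exponential components: λ_sys = Σ λ_i
λ_sys = 0.000018 + 0.000033 + 0.000011 = 6.2000e-05 /h
MTBF = 1 / λ_sys = 16100 h

16100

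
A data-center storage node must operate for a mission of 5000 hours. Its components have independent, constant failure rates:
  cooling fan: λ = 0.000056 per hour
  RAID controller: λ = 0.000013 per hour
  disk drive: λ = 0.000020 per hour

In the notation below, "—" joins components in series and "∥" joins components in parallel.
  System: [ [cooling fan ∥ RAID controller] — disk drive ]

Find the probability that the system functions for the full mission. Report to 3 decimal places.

R(cooling fan) = exp(−0.000056 × 5000) = 0.75578
R(RAID controller) = exp(−0.000013 × 5000) = 0.93707
R(disk drive) = exp(−0.000020 × 5000) = 0.90484
Parallel (cooling fan and RAID controller): 1 − (1 − 0.75578)(1 − 0.93707) = 0.98463
Series ([0.98463] and disk drive): 0.98463 × 0.90484 = 0.891

0.891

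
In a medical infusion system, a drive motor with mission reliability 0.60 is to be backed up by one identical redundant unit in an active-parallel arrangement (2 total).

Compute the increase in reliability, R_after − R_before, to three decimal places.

R_before = 0.60
R_after = 1 − (1 − 0.60)^2 = 0.840
ΔR = 0.840 − 0.60 = 0.240

0.240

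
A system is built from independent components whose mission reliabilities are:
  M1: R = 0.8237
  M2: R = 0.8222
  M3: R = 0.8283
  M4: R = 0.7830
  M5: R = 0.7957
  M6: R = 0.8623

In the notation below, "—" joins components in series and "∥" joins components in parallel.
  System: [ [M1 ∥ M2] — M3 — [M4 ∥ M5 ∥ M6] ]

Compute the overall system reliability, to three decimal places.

Parallel (M1 and M2): 1 − (1 − 0.82370)(1 − 0.82220) = 0.96865
Parallel (M4, M5, and M6): 1 − (1 − 0.78300)(1 − 0.79570)(1 − 0.86230) = 0.99390
Series ([0.96865], M3, and [0.99390]): 0.96865 × 0.82830 × 0.99390 = 0.797

0.797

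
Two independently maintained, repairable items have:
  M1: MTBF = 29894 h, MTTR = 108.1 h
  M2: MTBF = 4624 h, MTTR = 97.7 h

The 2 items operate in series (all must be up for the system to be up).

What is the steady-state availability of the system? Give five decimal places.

0.97578

A(M1) = MTBF/(MTBF+MTTR) = 29894/(29894+108.1) = 0.996397
A(M2) = MTBF/(MTBF+MTTR) = 4624/(4624+97.7) = 0.979308
Series availability: 0.996397 × 0.979308 = 0.97578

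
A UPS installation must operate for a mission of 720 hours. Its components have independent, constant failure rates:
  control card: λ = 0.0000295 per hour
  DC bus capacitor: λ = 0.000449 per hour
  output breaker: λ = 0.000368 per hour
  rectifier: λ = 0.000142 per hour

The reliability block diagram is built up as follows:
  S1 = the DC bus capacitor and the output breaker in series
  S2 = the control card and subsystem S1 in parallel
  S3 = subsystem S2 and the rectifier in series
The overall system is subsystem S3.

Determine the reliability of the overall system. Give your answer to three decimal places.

0.894

R(control card) = exp(−0.0000295 × 720) = 0.97898
R(DC bus capacitor) = exp(−0.000449 × 720) = 0.72377
R(output breaker) = exp(−0.000368 × 720) = 0.76724
R(rectifier) = exp(−0.000142 × 720) = 0.90281
Series (DC bus capacitor and output breaker): 0.72377 × 0.76724 = 0.55531
Parallel (control card and [0.55531]): 1 − (1 − 0.97898)(1 − 0.55531) = 0.99065
Series ([0.99065] and rectifier): 0.99065 × 0.90281 = 0.894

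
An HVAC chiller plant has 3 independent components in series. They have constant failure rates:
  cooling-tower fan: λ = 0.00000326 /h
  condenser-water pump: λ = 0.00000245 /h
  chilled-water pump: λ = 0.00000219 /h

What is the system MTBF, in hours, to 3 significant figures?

Series of exponential components: λ_sys = Σ λ_i
λ_sys = 0.00000326 + 0.00000245 + 0.00000219 = 7.9000e-06 /h
MTBF = 1 / λ_sys = 127000 h

127000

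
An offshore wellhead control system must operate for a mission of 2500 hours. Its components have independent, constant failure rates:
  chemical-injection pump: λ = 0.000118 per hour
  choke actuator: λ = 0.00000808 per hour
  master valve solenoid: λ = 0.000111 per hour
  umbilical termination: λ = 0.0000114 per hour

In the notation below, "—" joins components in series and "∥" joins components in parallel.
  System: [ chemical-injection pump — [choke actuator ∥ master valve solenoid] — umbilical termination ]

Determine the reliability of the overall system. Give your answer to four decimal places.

R(chemical-injection pump) = exp(−0.000118 × 2500) = 0.744532
R(choke actuator) = exp(−0.00000808 × 2500) = 0.980003
R(master valve solenoid) = exp(−0.000111 × 2500) = 0.757676
R(umbilical termination) = exp(−0.0000114 × 2500) = 0.971902
Parallel (choke actuator and master valve solenoid): 1 − (1 − 0.980003)(1 − 0.757676) = 0.995154
Series (chemical-injection pump, [0.995154], and umbilical termination): 0.744532 × 0.995154 × 0.971902 = 0.7201

0.7201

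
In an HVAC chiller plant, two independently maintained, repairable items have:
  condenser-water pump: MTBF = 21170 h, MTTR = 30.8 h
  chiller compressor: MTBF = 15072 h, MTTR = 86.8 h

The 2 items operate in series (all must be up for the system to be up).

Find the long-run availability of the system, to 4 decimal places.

A(condenser-water pump) = MTBF/(MTBF+MTTR) = 21170/(21170+30.8) = 0.998547
A(chiller compressor) = MTBF/(MTBF+MTTR) = 15072/(15072+86.8) = 0.994274
Series availability: 0.998547 × 0.994274 = 0.9928

0.9928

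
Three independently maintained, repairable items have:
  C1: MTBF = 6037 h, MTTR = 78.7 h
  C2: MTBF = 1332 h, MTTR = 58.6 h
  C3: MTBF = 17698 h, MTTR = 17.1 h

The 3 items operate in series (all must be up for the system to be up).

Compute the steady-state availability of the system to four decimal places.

0.9446

A(C1) = MTBF/(MTBF+MTTR) = 6037/(6037+78.7) = 0.987131
A(C2) = MTBF/(MTBF+MTTR) = 1332/(1332+58.6) = 0.957860
A(C3) = MTBF/(MTBF+MTTR) = 17698/(17698+17.1) = 0.999035
Series availability: 0.987131 × 0.957860 × 0.999035 = 0.9446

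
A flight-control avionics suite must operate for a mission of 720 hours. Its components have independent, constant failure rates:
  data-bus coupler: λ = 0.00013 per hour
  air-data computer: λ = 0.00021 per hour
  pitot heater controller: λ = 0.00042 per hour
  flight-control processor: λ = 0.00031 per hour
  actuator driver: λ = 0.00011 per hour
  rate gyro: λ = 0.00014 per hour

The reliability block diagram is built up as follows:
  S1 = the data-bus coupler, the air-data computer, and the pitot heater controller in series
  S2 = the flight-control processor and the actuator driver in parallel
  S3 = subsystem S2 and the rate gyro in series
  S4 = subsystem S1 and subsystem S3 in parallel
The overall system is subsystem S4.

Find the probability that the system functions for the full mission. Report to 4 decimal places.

0.9538

R(data-bus coupler) = exp(−0.00013 × 720) = 0.910647
R(air-data computer) = exp(−0.00021 × 720) = 0.859676
R(pitot heater controller) = exp(−0.00042 × 720) = 0.739042
R(flight-control processor) = exp(−0.00031 × 720) = 0.799955
R(actuator driver) = exp(−0.00011 × 720) = 0.923855
R(rate gyro) = exp(−0.00014 × 720) = 0.904114
Series (data-bus coupler, air-data computer, and pitot heater controller): 0.910647 × 0.859676 × 0.739042 = 0.578567
Parallel (flight-control processor and actuator driver): 1 − (1 − 0.799955)(1 − 0.923855) = 0.984768
Series ([0.984768] and rate gyro): 0.984768 × 0.904114 = 0.890343
Parallel ([0.578567] and [0.890343]): 1 − (1 − 0.578567)(1 − 0.890343) = 0.9538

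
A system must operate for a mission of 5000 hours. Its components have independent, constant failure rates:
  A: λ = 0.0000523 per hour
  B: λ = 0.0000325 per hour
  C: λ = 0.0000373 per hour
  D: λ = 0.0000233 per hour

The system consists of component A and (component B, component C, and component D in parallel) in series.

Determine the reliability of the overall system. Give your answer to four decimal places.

0.7677

R(A) = exp(−0.0000523 × 5000) = 0.769896
R(B) = exp(−0.0000325 × 5000) = 0.850016
R(C) = exp(−0.0000373 × 5000) = 0.829859
R(D) = exp(−0.0000233 × 5000) = 0.890030
Parallel (B, C, and D): 1 − (1 − 0.850016)(1 − 0.829859)(1 − 0.890030) = 0.997194
Series (A and [0.997194]): 0.769896 × 0.997194 = 0.7677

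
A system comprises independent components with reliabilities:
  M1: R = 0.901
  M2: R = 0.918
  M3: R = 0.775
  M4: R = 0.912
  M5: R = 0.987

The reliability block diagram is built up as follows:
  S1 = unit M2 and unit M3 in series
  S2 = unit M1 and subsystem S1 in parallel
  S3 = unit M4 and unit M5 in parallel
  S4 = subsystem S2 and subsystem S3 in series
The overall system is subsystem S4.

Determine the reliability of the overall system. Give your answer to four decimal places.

0.9703

Series (M2 and M3): 0.918000 × 0.775000 = 0.711450
Parallel (M1 and [0.711450]): 1 − (1 − 0.901000)(1 − 0.711450) = 0.971434
Parallel (M4 and M5): 1 − (1 − 0.912000)(1 − 0.987000) = 0.998856
Series ([0.971434] and [0.998856]): 0.971434 × 0.998856 = 0.9703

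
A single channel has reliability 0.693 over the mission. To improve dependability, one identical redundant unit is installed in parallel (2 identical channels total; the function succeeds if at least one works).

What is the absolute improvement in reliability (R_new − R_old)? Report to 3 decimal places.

0.213

R_before = 0.693
R_after = 1 − (1 − 0.693)^2 = 0.906
ΔR = 0.906 − 0.693 = 0.213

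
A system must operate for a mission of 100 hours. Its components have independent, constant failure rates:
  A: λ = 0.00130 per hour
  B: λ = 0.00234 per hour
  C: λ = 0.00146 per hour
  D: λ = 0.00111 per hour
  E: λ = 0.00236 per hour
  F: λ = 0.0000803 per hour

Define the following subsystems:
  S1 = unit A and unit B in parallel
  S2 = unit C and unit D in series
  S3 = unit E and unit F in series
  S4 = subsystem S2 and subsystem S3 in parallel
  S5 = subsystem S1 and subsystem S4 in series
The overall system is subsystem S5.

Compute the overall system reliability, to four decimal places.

R(A) = exp(−0.00130 × 100) = 0.878095
R(B) = exp(−0.00234 × 100) = 0.791362
R(C) = exp(−0.00146 × 100) = 0.864158
R(D) = exp(−0.00111 × 100) = 0.894939
R(E) = exp(−0.00236 × 100) = 0.789781
R(F) = exp(−0.0000803 × 100) = 0.992002
Parallel (A and B): 1 − (1 − 0.878095)(1 − 0.791362) = 0.974566
Series (C and D): 0.864158 × 0.894939 = 0.773369
Series (E and F): 0.789781 × 0.992002 = 0.783464
Parallel ([0.773369] and [0.783464]): 1 − (1 − 0.773369)(1 − 0.783464) = 0.950926
Series ([0.974566] and [0.950926]): 0.974566 × 0.950926 = 0.9267

0.9267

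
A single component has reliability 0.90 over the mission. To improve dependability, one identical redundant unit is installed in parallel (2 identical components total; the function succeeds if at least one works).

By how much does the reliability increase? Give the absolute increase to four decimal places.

R_before = 0.90
R_after = 1 − (1 − 0.90)^2 = 0.9900
ΔR = 0.9900 − 0.90 = 0.0900

0.0900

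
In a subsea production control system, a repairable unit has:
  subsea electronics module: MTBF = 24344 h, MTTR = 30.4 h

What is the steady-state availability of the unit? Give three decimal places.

0.999

A(subsea electronics module) = MTBF/(MTBF+MTTR) = 24344/(24344+30.4) = 0.999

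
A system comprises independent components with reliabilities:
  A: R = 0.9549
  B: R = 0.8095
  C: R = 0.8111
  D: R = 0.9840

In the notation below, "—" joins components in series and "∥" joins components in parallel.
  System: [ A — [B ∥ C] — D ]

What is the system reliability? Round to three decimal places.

0.906

Parallel (B and C): 1 − (1 − 0.80950)(1 − 0.81110) = 0.96401
Series (A, [0.96401], and D): 0.95490 × 0.96401 × 0.98400 = 0.906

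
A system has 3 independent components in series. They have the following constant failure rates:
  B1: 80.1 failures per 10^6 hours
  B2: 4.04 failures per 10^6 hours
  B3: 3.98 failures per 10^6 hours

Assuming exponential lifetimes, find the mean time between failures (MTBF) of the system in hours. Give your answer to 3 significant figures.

11300

Series of exponential components: λ_sys = Σ λ_i
λ_sys = 0.0000801 + 0.00000404 + 0.00000398 = 8.8120e-05 /h
MTBF = 1 / λ_sys = 11300 h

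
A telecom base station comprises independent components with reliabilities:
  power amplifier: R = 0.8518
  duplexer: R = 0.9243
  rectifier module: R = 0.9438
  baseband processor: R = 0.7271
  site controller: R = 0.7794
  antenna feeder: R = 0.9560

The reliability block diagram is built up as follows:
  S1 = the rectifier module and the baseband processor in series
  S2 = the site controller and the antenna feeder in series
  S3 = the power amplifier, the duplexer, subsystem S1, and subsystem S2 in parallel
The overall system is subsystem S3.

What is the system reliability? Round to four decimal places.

Series (rectifier module and baseband processor): 0.943800 × 0.727100 = 0.686237
Series (site controller and antenna feeder): 0.779400 × 0.956000 = 0.745106
Parallel (power amplifier, duplexer, [0.686237], and [0.745106]): 1 − (1 − 0.851800)(1 − 0.924300)(1 − 0.686237)(1 − 0.745106) = 0.9991

0.9991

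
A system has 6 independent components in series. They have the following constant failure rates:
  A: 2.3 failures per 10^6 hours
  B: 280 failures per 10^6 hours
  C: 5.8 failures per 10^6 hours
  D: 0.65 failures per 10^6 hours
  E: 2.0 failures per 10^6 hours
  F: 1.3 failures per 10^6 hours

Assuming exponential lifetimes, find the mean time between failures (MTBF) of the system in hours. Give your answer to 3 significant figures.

Series of exponential components: λ_sys = Σ λ_i
λ_sys = 0.0000023 + 0.00028 + 0.0000058 + 0.00000065 + 0.0000020 + 0.0000013 = 2.9205e-04 /h
MTBF = 1 / λ_sys = 3420 h

3420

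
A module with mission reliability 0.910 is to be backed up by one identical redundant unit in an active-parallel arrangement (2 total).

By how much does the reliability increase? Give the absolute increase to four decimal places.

0.0819

R_before = 0.910
R_after = 1 − (1 − 0.910)^2 = 0.9919
ΔR = 0.9919 − 0.910 = 0.0819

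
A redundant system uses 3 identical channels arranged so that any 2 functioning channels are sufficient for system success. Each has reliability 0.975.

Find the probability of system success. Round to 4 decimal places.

R = Σ_{i=2}^{3} C(3,i) p^i (1−p)^{3−i} with p = 0.975
C(3,2)·0.975^2·0.025^1 = 0.071297
C(3,3)·0.975^3·0.025^0 = 0.926859
Sum = 0.9982

0.9982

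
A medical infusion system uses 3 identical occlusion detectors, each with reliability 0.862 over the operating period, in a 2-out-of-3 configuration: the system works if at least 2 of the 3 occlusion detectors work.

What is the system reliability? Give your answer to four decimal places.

0.9481

R = Σ_{i=2}^{3} C(3,i) p^i (1−p)^{3−i} with p = 0.862
C(3,2)·0.862^2·0.138^1 = 0.307620
C(3,3)·0.862^3·0.138^0 = 0.640504
Sum = 0.9481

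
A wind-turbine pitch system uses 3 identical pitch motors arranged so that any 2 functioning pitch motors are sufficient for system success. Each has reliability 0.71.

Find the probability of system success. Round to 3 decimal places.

0.796

R = Σ_{i=2}^{3} C(3,i) p^i (1−p)^{3−i} with p = 0.71
C(3,2)·0.71^2·0.29^1 = 0.43857
C(3,3)·0.71^3·0.29^0 = 0.35791
Sum = 0.796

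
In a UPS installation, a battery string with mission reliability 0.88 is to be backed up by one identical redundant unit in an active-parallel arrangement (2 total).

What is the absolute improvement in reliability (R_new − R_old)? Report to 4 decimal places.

R_before = 0.88
R_after = 1 − (1 − 0.88)^2 = 0.9856
ΔR = 0.9856 − 0.88 = 0.1056

0.1056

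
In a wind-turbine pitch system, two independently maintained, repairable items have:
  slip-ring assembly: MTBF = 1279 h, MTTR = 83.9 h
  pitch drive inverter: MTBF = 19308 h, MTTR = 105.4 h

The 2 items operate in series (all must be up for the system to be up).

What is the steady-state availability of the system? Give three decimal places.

A(slip-ring assembly) = MTBF/(MTBF+MTTR) = 1279/(1279+83.9) = 0.938440
A(pitch drive inverter) = MTBF/(MTBF+MTTR) = 19308/(19308+105.4) = 0.994571
Series availability: 0.938440 × 0.994571 = 0.933

0.933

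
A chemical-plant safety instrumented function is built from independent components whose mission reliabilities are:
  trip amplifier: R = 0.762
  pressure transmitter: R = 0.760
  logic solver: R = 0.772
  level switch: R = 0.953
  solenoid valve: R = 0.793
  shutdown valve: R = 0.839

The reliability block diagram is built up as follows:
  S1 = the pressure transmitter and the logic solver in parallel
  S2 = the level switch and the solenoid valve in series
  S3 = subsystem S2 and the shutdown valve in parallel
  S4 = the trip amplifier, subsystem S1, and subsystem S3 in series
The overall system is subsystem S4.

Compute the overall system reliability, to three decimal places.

Parallel (pressure transmitter and logic solver): 1 − (1 − 0.76000)(1 − 0.77200) = 0.94528
Series (level switch and solenoid valve): 0.95300 × 0.79300 = 0.75573
Parallel ([0.75573] and shutdown valve): 1 − (1 − 0.75573)(1 − 0.83900) = 0.96067
Series (trip amplifier, [0.94528], and [0.96067]): 0.76200 × 0.94528 × 0.96067 = 0.692

0.692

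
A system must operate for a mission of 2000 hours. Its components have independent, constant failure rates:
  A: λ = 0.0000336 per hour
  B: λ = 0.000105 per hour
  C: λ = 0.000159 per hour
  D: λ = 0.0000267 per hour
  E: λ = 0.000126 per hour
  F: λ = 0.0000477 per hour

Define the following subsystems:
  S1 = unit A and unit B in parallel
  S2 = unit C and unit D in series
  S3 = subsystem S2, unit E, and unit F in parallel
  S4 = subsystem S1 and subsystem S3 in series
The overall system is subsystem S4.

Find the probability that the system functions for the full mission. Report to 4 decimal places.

R(A) = exp(−0.0000336 × 2000) = 0.935008
R(B) = exp(−0.000105 × 2000) = 0.810584
R(C) = exp(−0.000159 × 2000) = 0.727603
R(D) = exp(−0.0000267 × 2000) = 0.948001
R(E) = exp(−0.000126 × 2000) = 0.777245
R(F) = exp(−0.0000477 × 2000) = 0.909009
Parallel (A and B): 1 − (1 − 0.935008)(1 − 0.810584) = 0.987689
Series (C and D): 0.727603 × 0.948001 = 0.689768
Parallel ([0.689768], E, and F): 1 − (1 − 0.689768)(1 − 0.777245)(1 − 0.909009) = 0.993712
Series ([0.987689] and [0.993712]): 0.987689 × 0.993712 = 0.9815

0.9815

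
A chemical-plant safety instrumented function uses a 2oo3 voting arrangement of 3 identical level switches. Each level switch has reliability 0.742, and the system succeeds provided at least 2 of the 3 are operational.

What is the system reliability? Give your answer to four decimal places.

R = Σ_{i=2}^{3} C(3,i) p^i (1−p)^{3−i} with p = 0.742
C(3,2)·0.742^2·0.258^1 = 0.426137
C(3,3)·0.742^3·0.258^0 = 0.408518
Sum = 0.8347

0.8347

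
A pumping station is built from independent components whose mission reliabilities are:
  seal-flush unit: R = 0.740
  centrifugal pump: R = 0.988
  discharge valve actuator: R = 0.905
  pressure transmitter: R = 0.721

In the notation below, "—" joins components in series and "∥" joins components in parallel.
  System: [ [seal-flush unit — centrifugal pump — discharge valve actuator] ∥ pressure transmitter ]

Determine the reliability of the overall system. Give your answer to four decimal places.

0.9056

Series (seal-flush unit, centrifugal pump, and discharge valve actuator): 0.740000 × 0.988000 × 0.905000 = 0.661664
Parallel ([0.661664] and pressure transmitter): 1 − (1 − 0.661664)(1 − 0.721000) = 0.9056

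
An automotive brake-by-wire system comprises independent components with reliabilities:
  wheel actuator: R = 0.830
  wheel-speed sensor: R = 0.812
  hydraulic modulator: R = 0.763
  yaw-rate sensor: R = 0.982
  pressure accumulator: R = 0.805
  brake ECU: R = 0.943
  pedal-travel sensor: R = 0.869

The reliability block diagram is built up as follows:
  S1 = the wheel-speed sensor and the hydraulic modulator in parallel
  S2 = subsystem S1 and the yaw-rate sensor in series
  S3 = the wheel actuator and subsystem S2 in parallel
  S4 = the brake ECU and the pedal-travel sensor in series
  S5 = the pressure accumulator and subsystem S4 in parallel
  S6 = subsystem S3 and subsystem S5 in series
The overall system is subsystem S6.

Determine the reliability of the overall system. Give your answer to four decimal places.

Parallel (wheel-speed sensor and hydraulic modulator): 1 − (1 − 0.812000)(1 − 0.763000) = 0.955444
Series ([0.955444] and yaw-rate sensor): 0.955444 × 0.982000 = 0.938246
Parallel (wheel actuator and [0.938246]): 1 − (1 − 0.830000)(1 − 0.938246) = 0.989502
Series (brake ECU and pedal-travel sensor): 0.943000 × 0.869000 = 0.819467
Parallel (pressure accumulator and [0.819467]): 1 − (1 − 0.805000)(1 − 0.819467) = 0.964796
Series ([0.989502] and [0.964796]): 0.989502 × 0.964796 = 0.9547

0.9547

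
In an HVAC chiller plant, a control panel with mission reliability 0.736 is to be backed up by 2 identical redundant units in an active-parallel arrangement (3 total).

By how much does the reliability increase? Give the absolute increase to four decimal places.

0.2456

R_before = 0.736
R_after = 1 − (1 − 0.736)^3 = 0.9816
ΔR = 0.9816 − 0.736 = 0.2456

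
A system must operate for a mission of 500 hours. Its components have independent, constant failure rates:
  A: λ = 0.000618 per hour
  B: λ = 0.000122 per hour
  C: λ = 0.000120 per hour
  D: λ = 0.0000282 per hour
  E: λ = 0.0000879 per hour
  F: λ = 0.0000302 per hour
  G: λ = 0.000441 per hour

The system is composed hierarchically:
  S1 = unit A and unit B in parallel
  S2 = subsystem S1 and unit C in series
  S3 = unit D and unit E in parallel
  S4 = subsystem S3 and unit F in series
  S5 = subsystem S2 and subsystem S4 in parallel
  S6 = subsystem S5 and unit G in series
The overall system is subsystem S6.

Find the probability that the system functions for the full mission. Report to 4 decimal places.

R(A) = exp(−0.000618 × 500) = 0.734181
R(B) = exp(−0.000122 × 500) = 0.940823
R(C) = exp(−0.000120 × 500) = 0.941765
R(D) = exp(−0.0000282 × 500) = 0.985999
R(E) = exp(−0.0000879 × 500) = 0.957002
R(F) = exp(−0.0000302 × 500) = 0.985013
R(G) = exp(−0.000441 × 500) = 0.802118
Parallel (A and B): 1 − (1 − 0.734181)(1 − 0.940823) = 0.984270
Series ([0.984270] and C): 0.984270 × 0.941765 = 0.926951
Parallel (D and E): 1 − (1 − 0.985999)(1 − 0.957002) = 0.999398
Series ([0.999398] and F): 0.999398 × 0.985013 = 0.984420
Parallel ([0.926951] and [0.984420]): 1 − (1 − 0.926951)(1 − 0.984420) = 0.998862
Series ([0.998862] and G): 0.998862 × 0.802118 = 0.8012

0.8012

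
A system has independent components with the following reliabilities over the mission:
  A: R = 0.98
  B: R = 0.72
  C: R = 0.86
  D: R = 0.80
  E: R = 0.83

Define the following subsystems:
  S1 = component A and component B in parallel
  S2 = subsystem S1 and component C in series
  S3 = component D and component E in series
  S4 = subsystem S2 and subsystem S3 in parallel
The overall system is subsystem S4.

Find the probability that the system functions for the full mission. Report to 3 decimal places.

0.951

Parallel (A and B): 1 − (1 − 0.98000)(1 − 0.72000) = 0.99440
Series ([0.99440] and C): 0.99440 × 0.86000 = 0.85518
Series (D and E): 0.80000 × 0.83000 = 0.66400
Parallel ([0.85518] and [0.66400]): 1 − (1 − 0.85518)(1 − 0.66400) = 0.951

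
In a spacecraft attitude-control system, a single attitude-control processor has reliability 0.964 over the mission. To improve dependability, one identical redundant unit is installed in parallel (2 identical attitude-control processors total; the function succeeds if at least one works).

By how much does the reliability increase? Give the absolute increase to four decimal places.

0.0347

R_before = 0.964
R_after = 1 − (1 − 0.964)^2 = 0.9987
ΔR = 0.9987 − 0.964 = 0.0347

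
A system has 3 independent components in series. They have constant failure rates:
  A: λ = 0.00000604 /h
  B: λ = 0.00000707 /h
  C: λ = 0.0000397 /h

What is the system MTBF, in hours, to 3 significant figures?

18900

Series of exponential components: λ_sys = Σ λ_i
λ_sys = 0.00000604 + 0.00000707 + 0.0000397 = 5.2810e-05 /h
MTBF = 1 / λ_sys = 18900 h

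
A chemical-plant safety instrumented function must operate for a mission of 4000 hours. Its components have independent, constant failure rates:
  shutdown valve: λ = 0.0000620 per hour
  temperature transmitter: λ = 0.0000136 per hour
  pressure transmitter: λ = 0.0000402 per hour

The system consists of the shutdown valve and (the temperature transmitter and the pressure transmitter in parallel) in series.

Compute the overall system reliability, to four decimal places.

R(shutdown valve) = exp(−0.0000620 × 4000) = 0.780360
R(temperature transmitter) = exp(−0.0000136 × 4000) = 0.947053
R(pressure transmitter) = exp(−0.0000402 × 4000) = 0.851462
Parallel (temperature transmitter and pressure transmitter): 1 − (1 − 0.947053)(1 − 0.851462) = 0.992135
Series (shutdown valve and [0.992135]): 0.780360 × 0.992135 = 0.7742

0.7742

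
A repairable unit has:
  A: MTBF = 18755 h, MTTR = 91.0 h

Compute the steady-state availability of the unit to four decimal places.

0.9952

A(A) = MTBF/(MTBF+MTTR) = 18755/(18755+91.0) = 0.9952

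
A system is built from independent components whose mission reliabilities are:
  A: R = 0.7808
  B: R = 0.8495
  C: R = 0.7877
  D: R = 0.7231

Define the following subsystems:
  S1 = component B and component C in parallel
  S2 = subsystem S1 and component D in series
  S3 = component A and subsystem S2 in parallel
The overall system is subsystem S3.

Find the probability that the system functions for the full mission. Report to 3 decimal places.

0.934

Parallel (B and C): 1 − (1 − 0.84950)(1 − 0.78770) = 0.96805
Series ([0.96805] and D): 0.96805 × 0.72310 = 0.70000
Parallel (A and [0.70000]): 1 − (1 − 0.78080)(1 − 0.70000) = 0.934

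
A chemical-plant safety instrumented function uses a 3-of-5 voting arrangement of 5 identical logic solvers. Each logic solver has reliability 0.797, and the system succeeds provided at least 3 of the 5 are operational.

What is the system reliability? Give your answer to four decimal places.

0.9398

R = Σ_{i=3}^{5} C(5,i) p^i (1−p)^{5−i} with p = 0.797
C(5,3)·0.797^3·0.203^2 = 0.208625
C(5,4)·0.797^4·0.203^1 = 0.409543
C(5,5)·0.797^5·0.203^0 = 0.321582
Sum = 0.9398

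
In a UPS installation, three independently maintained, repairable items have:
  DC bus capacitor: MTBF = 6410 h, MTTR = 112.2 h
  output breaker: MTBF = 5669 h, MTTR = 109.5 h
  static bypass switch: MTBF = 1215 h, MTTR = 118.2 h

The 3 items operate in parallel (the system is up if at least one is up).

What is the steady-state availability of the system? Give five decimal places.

0.99997

A(DC bus capacitor) = MTBF/(MTBF+MTTR) = 6410/(6410+112.2) = 0.982797
A(output breaker) = MTBF/(MTBF+MTTR) = 5669/(5669+109.5) = 0.981050
A(static bypass switch) = MTBF/(MTBF+MTTR) = 1215/(1215+118.2) = 0.911341
Parallel availability: 1 − (1 − 0.982797)(1 − 0.981050)(1 − 0.911341) = 0.99997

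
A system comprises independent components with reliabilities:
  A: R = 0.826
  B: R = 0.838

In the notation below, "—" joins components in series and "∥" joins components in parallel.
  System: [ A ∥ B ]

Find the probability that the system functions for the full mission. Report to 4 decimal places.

Parallel (A and B): 1 − (1 − 0.826000)(1 − 0.838000) = 0.9718

0.9718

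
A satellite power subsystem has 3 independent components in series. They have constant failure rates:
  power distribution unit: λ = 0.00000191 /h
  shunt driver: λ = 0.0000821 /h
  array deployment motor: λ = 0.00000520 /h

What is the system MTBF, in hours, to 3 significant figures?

11200

Series of exponential components: λ_sys = Σ λ_i
λ_sys = 0.00000191 + 0.0000821 + 0.00000520 = 8.9210e-05 /h
MTBF = 1 / λ_sys = 11200 h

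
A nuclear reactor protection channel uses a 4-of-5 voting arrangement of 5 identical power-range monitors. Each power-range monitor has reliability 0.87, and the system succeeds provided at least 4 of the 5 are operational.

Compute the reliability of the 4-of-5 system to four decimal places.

R = Σ_{i=4}^{5} C(5,i) p^i (1−p)^{5−i} with p = 0.87
C(5,4)·0.87^4·0.13^1 = 0.372383
C(5,5)·0.87^5·0.13^0 = 0.498421
Sum = 0.8708

0.8708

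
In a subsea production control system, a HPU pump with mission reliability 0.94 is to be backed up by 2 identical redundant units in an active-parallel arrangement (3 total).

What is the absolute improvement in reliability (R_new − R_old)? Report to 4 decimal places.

0.0598

R_before = 0.94
R_after = 1 − (1 − 0.94)^3 = 0.9998
ΔR = 0.9998 − 0.94 = 0.0598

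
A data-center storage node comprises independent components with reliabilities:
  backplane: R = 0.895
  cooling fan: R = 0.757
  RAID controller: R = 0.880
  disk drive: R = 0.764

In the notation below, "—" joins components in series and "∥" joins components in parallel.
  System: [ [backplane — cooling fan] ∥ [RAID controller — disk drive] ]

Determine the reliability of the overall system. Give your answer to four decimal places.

Series (backplane and cooling fan): 0.895000 × 0.757000 = 0.677515
Series (RAID controller and disk drive): 0.880000 × 0.764000 = 0.672320
Parallel ([0.677515] and [0.672320]): 1 − (1 − 0.677515)(1 − 0.672320) = 0.8943

0.8943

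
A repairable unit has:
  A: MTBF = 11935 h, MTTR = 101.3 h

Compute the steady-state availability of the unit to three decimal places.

A(A) = MTBF/(MTBF+MTTR) = 11935/(11935+101.3) = 0.992

0.992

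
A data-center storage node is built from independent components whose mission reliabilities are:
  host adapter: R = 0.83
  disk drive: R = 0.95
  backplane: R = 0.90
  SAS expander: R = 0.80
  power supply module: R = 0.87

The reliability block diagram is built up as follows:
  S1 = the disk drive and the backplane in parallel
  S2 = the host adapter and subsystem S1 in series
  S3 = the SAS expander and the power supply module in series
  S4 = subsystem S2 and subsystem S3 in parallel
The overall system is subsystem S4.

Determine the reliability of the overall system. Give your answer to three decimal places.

Parallel (disk drive and backplane): 1 − (1 − 0.95000)(1 − 0.90000) = 0.99500
Series (host adapter and [0.99500]): 0.83000 × 0.99500 = 0.82585
Series (SAS expander and power supply module): 0.80000 × 0.87000 = 0.69600
Parallel ([0.82585] and [0.69600]): 1 − (1 − 0.82585)(1 − 0.69600) = 0.947

0.947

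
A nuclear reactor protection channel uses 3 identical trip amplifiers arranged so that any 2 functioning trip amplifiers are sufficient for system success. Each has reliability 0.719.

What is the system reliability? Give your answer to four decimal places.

0.8075

R = Σ_{i=2}^{3} C(3,i) p^i (1−p)^{3−i} with p = 0.719
C(3,2)·0.719^2·0.281^1 = 0.435798
C(3,3)·0.719^3·0.281^0 = 0.371695
Sum = 0.8075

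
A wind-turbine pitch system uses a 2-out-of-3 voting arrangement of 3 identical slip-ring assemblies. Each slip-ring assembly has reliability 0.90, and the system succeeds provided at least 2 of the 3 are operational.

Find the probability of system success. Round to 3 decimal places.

0.972

R = Σ_{i=2}^{3} C(3,i) p^i (1−p)^{3−i} with p = 0.90
C(3,2)·0.90^2·0.10^1 = 0.24300
C(3,3)·0.90^3·0.10^0 = 0.72900
Sum = 0.972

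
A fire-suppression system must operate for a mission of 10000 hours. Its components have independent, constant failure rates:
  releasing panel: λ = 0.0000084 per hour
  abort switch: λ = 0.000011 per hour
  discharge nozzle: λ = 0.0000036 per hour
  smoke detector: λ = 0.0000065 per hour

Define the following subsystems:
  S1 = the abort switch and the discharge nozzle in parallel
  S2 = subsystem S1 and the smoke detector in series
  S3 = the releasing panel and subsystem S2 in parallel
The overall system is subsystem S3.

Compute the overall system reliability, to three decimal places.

R(releasing panel) = exp(−0.0000084 × 10000) = 0.91943
R(abort switch) = exp(−0.000011 × 10000) = 0.89583
R(discharge nozzle) = exp(−0.0000036 × 10000) = 0.96464
R(smoke detector) = exp(−0.0000065 × 10000) = 0.93707
Parallel (abort switch and discharge nozzle): 1 − (1 − 0.89583)(1 − 0.96464) = 0.99632
Series ([0.99632] and smoke detector): 0.99632 × 0.93707 = 0.93362
Parallel (releasing panel and [0.93362]): 1 − (1 − 0.91943)(1 − 0.93362) = 0.995

0.995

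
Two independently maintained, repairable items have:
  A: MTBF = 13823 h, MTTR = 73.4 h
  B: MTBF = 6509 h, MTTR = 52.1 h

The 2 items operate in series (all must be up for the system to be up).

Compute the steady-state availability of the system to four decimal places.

0.9868

A(A) = MTBF/(MTBF+MTTR) = 13823/(13823+73.4) = 0.994718
A(B) = MTBF/(MTBF+MTTR) = 6509/(6509+52.1) = 0.992059
Series availability: 0.994718 × 0.992059 = 0.9868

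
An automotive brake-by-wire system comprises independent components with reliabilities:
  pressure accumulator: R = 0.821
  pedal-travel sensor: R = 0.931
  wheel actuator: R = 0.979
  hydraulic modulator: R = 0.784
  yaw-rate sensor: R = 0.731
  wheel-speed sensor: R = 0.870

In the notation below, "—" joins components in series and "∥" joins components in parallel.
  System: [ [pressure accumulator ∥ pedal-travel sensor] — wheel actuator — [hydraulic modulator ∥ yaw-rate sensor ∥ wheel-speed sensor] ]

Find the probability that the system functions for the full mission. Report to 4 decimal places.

Parallel (pressure accumulator and pedal-travel sensor): 1 − (1 − 0.821000)(1 − 0.931000) = 0.987649
Parallel (hydraulic modulator, yaw-rate sensor, and wheel-speed sensor): 1 − (1 − 0.784000)(1 − 0.731000)(1 − 0.870000) = 0.992446
Series ([0.987649], wheel actuator, and [0.992446]): 0.987649 × 0.979000 × 0.992446 = 0.9596

0.9596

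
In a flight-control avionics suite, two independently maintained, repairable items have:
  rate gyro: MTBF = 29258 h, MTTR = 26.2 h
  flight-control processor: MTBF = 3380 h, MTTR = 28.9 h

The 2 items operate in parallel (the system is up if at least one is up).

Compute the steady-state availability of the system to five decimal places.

A(rate gyro) = MTBF/(MTBF+MTTR) = 29258/(29258+26.2) = 0.999105
A(flight-control processor) = MTBF/(MTBF+MTTR) = 3380/(3380+28.9) = 0.991522
Parallel availability: 1 − (1 − 0.999105)(1 − 0.991522) = 0.99999

0.99999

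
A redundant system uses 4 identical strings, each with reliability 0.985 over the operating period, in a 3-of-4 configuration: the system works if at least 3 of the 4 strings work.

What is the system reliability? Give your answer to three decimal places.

0.999

R = Σ_{i=3}^{4} C(4,i) p^i (1−p)^{4−i} with p = 0.985
C(4,3)·0.985^3·0.015^1 = 0.05734
C(4,4)·0.985^4·0.015^0 = 0.94134
Sum = 0.999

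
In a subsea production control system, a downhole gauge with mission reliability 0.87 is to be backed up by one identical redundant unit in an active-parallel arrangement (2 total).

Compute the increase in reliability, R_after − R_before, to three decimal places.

0.113

R_before = 0.87
R_after = 1 − (1 − 0.87)^2 = 0.983
ΔR = 0.983 − 0.87 = 0.113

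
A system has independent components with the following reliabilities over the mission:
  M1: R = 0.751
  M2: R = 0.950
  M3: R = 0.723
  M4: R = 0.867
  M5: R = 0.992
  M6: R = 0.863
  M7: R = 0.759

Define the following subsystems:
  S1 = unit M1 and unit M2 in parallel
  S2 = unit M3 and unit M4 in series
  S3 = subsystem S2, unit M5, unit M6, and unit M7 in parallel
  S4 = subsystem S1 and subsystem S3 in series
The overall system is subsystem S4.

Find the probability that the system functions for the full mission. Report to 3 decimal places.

Parallel (M1 and M2): 1 − (1 − 0.75100)(1 − 0.95000) = 0.98755
Series (M3 and M4): 0.72300 × 0.86700 = 0.62684
Parallel ([0.62684], M5, M6, and M7): 1 − (1 − 0.62684)(1 − 0.99200)(1 − 0.86300)(1 − 0.75900) = 0.99990
Series ([0.98755] and [0.99990]): 0.98755 × 0.99990 = 0.987

0.987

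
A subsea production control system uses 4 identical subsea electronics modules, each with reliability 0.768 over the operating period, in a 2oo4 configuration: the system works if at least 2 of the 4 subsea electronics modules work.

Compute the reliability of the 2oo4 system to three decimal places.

R = Σ_{i=2}^{4} C(4,i) p^i (1−p)^{4−i} with p = 0.768
C(4,2)·0.768^2·0.232^2 = 0.19048
C(4,3)·0.768^3·0.232^1 = 0.42037
C(4,4)·0.768^4·0.232^0 = 0.34789
Sum = 0.959

0.959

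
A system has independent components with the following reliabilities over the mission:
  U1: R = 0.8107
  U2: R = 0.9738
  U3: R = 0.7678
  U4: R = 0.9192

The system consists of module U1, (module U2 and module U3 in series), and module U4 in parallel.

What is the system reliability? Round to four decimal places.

Series (U2 and U3): 0.973800 × 0.767800 = 0.747684
Parallel (U1, [0.747684], and U4): 1 − (1 − 0.810700)(1 − 0.747684)(1 − 0.919200) = 0.9961

0.9961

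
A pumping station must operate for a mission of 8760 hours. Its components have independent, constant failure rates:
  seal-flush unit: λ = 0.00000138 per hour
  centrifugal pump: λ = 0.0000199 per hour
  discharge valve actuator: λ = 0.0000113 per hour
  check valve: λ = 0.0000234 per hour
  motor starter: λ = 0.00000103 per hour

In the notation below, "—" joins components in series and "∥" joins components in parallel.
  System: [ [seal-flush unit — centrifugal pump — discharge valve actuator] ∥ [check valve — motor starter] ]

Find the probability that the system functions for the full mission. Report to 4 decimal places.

0.9522

R(seal-flush unit) = exp(−0.00000138 × 8760) = 0.987984
R(centrifugal pump) = exp(−0.0000199 × 8760) = 0.840025
R(discharge valve actuator) = exp(−0.0000113 × 8760) = 0.905754
R(check valve) = exp(−0.0000234 × 8760) = 0.814660
R(motor starter) = exp(−0.00000103 × 8760) = 0.991018
Series (seal-flush unit, centrifugal pump, and discharge valve actuator): 0.987984 × 0.840025 × 0.905754 = 0.751714
Series (check valve and motor starter): 0.814660 × 0.991018 = 0.807343
Parallel ([0.751714] and [0.807343]): 1 − (1 − 0.751714)(1 − 0.807343) = 0.9522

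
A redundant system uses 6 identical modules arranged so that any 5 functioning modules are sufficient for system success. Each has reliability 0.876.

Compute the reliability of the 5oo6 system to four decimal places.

R = Σ_{i=5}^{6} C(6,i) p^i (1−p)^{6−i} with p = 0.876
C(6,5)·0.876^5·0.124^1 = 0.383790
C(6,6)·0.876^6·0.124^0 = 0.451882
Sum = 0.8357

0.8357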